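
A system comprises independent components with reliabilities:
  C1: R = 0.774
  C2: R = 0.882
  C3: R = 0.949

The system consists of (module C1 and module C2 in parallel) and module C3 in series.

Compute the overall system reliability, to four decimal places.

Parallel (C1 and C2): 1 − (1 − 0.774000)(1 − 0.882000) = 0.973332
Series ([0.973332] and C3): 0.973332 × 0.949000 = 0.9237

0.9237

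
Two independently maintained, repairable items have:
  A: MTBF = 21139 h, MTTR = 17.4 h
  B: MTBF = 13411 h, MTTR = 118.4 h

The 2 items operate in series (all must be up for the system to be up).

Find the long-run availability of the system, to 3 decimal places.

A(A) = MTBF/(MTBF+MTTR) = 21139/(21139+17.4) = 0.999178
A(B) = MTBF/(MTBF+MTTR) = 13411/(13411+118.4) = 0.991249
Series availability: 0.999178 × 0.991249 = 0.990

0.990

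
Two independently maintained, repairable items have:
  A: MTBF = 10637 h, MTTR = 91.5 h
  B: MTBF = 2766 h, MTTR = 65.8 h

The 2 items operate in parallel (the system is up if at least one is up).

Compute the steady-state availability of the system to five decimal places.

A(A) = MTBF/(MTBF+MTTR) = 10637/(10637+91.5) = 0.991471
A(B) = MTBF/(MTBF+MTTR) = 2766/(2766+65.8) = 0.976764
Parallel availability: 1 − (1 − 0.991471)(1 − 0.976764) = 0.99980

0.99980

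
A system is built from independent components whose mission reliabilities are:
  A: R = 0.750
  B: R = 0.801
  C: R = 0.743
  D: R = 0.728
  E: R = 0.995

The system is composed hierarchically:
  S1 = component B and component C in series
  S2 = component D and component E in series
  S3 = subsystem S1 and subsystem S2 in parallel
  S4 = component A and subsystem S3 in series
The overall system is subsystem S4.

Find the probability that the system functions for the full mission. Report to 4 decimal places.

Series (B and C): 0.801000 × 0.743000 = 0.595143
Series (D and E): 0.728000 × 0.995000 = 0.724360
Parallel ([0.595143] and [0.724360]): 1 − (1 − 0.595143)(1 − 0.724360) = 0.888405
Series (A and [0.888405]): 0.750000 × 0.888405 = 0.6663

0.6663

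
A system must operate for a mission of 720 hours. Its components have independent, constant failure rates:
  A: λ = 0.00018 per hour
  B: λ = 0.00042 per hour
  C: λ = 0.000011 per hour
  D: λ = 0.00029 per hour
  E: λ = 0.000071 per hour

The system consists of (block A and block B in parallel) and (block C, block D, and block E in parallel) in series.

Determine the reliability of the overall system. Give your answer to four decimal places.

R(A) = exp(−0.00018 × 720) = 0.878447
R(B) = exp(−0.00042 × 720) = 0.739042
R(C) = exp(−0.000011 × 720) = 0.992111
R(D) = exp(−0.00029 × 720) = 0.811558
R(E) = exp(−0.000071 × 720) = 0.950165
Parallel (A and B): 1 − (1 − 0.878447)(1 − 0.739042) = 0.968280
Parallel (C, D, and E): 1 − (1 − 0.992111)(1 − 0.811558)(1 − 0.950165) = 0.999926
Series ([0.968280] and [0.999926]): 0.968280 × 0.999926 = 0.9682

0.9682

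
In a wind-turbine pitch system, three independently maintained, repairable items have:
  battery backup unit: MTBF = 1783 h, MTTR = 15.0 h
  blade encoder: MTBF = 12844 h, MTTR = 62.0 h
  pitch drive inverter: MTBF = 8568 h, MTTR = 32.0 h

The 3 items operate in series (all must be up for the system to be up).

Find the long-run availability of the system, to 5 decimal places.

0.98322

A(battery backup unit) = MTBF/(MTBF+MTTR) = 1783/(1783+15.0) = 0.991657
A(blade encoder) = MTBF/(MTBF+MTTR) = 12844/(12844+62.0) = 0.995196
A(pitch drive inverter) = MTBF/(MTBF+MTTR) = 8568/(8568+32.0) = 0.996279
Series availability: 0.991657 × 0.995196 × 0.996279 = 0.98322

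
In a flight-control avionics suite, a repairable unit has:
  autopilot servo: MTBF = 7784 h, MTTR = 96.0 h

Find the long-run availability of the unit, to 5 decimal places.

0.98782

A(autopilot servo) = MTBF/(MTBF+MTTR) = 7784/(7784+96.0) = 0.98782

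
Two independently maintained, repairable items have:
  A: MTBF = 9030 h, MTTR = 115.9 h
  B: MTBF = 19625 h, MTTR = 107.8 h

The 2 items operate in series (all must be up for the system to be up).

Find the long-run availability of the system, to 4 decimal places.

A(A) = MTBF/(MTBF+MTTR) = 9030/(9030+115.9) = 0.987328
A(B) = MTBF/(MTBF+MTTR) = 19625/(19625+107.8) = 0.994537
Series availability: 0.987328 × 0.994537 = 0.9819

0.9819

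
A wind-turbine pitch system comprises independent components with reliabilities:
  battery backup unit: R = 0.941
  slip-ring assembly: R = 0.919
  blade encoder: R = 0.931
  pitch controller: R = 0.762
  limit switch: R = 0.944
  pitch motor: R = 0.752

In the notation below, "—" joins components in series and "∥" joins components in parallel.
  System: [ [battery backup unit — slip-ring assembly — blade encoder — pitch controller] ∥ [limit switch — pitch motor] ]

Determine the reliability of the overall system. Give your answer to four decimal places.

0.8879

Series (battery backup unit, slip-ring assembly, blade encoder, and pitch controller): 0.941000 × 0.919000 × 0.931000 × 0.762000 = 0.613493
Series (limit switch and pitch motor): 0.944000 × 0.752000 = 0.709888
Parallel ([0.613493] and [0.709888]): 1 − (1 − 0.613493)(1 − 0.709888) = 0.8879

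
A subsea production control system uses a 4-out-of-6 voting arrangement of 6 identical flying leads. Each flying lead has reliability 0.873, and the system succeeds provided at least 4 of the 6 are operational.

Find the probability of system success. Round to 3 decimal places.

R = Σ_{i=4}^{6} C(6,i) p^i (1−p)^{6−i} with p = 0.873
C(6,4)·0.873^4·0.127^2 = 0.14053
C(6,5)·0.873^5·0.127^1 = 0.38639
C(6,6)·0.873^6·0.127^0 = 0.44268
Sum = 0.970

0.970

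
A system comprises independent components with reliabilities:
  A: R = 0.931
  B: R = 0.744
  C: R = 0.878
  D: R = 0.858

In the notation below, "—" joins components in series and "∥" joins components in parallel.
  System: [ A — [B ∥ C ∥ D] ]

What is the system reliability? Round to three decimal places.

Parallel (B, C, and D): 1 − (1 − 0.74400)(1 − 0.87800)(1 − 0.85800) = 0.99557
Series (A and [0.99557]): 0.93100 × 0.99557 = 0.927

0.927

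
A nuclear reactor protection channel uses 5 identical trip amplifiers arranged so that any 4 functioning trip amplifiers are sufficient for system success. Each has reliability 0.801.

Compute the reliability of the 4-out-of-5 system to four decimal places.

R = Σ_{i=4}^{5} C(5,i) p^i (1−p)^{5−i} with p = 0.801
C(5,4)·0.801^4·0.199^1 = 0.409594
C(5,5)·0.801^5·0.199^0 = 0.329733
Sum = 0.7393

0.7393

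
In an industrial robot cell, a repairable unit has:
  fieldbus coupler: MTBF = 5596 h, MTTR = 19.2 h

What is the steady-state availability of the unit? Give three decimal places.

A(fieldbus coupler) = MTBF/(MTBF+MTTR) = 5596/(5596+19.2) = 0.997

0.997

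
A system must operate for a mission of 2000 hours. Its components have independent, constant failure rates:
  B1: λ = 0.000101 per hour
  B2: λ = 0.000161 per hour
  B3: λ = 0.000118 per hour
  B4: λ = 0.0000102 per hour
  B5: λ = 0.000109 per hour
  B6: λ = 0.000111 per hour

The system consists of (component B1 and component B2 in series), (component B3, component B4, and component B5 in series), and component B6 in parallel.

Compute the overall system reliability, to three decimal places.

R(B1) = exp(−0.000101 × 2000) = 0.81709
R(B2) = exp(−0.000161 × 2000) = 0.72470
R(B3) = exp(−0.000118 × 2000) = 0.78978
R(B4) = exp(−0.0000102 × 2000) = 0.97981
R(B5) = exp(−0.000109 × 2000) = 0.80413
R(B6) = exp(−0.000111 × 2000) = 0.80092
Series (B1 and B2): 0.81709 × 0.72470 = 0.59215
Series (B3, B4, and B5): 0.78978 × 0.97981 × 0.80413 = 0.62226
Parallel ([0.59215], [0.62226], and B6): 1 − (1 − 0.59215)(1 − 0.62226)(1 − 0.80092) = 0.969

0.969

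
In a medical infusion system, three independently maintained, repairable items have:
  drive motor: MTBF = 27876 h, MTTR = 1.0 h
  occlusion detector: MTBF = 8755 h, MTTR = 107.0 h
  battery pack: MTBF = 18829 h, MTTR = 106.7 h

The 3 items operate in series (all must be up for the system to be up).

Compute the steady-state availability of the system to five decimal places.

A(drive motor) = MTBF/(MTBF+MTTR) = 27876/(27876+1.0) = 0.999964
A(occlusion detector) = MTBF/(MTBF+MTTR) = 8755/(8755+107.0) = 0.987926
A(battery pack) = MTBF/(MTBF+MTTR) = 18829/(18829+106.7) = 0.994365
Series availability: 0.999964 × 0.987926 × 0.994365 = 0.98232

0.98232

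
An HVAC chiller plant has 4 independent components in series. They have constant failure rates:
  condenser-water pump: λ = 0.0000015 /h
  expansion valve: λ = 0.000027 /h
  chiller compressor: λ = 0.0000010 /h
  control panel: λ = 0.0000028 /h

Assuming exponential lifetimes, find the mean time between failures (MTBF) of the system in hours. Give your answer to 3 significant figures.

Series of exponential components: λ_sys = Σ λ_i
λ_sys = 0.0000015 + 0.000027 + 0.0000010 + 0.0000028 = 3.2300e-05 /h
MTBF = 1 / λ_sys = 31000 h

31000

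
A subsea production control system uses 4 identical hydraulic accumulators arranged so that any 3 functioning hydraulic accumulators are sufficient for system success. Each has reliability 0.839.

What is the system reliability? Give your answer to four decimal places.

0.8758

R = Σ_{i=3}^{4} C(4,i) p^i (1−p)^{4−i} with p = 0.839
C(4,3)·0.839^3·0.161^1 = 0.380340
C(4,4)·0.839^4·0.161^0 = 0.495505
Sum = 0.8758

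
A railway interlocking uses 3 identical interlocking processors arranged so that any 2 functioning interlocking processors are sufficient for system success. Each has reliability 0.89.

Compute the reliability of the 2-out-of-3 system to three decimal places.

R = Σ_{i=2}^{3} C(3,i) p^i (1−p)^{3−i} with p = 0.89
C(3,2)·0.89^2·0.11^1 = 0.26139
C(3,3)·0.89^3·0.11^0 = 0.70497
Sum = 0.966

0.966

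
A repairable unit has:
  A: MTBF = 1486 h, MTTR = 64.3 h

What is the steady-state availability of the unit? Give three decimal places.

0.959

A(A) = MTBF/(MTBF+MTTR) = 1486/(1486+64.3) = 0.959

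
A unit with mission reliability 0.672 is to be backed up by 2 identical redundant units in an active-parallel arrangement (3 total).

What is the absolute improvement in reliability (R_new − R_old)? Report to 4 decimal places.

R_before = 0.672
R_after = 1 − (1 − 0.672)^3 = 0.9647
ΔR = 0.9647 − 0.672 = 0.2927

0.2927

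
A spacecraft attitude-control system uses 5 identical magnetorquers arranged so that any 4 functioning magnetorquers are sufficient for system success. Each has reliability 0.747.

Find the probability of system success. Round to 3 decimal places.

R = Σ_{i=4}^{5} C(5,i) p^i (1−p)^{5−i} with p = 0.747
C(5,4)·0.747^4·0.253^1 = 0.39389
C(5,5)·0.747^5·0.253^0 = 0.23260
Sum = 0.626

0.626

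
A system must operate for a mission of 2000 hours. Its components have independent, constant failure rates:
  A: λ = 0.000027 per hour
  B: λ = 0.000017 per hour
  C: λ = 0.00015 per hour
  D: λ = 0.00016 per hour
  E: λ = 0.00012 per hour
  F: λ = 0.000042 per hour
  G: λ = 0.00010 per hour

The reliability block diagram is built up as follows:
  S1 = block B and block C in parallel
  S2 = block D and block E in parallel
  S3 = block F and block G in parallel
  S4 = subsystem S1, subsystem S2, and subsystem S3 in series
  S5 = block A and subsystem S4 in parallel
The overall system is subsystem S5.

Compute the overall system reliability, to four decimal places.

0.9958

R(A) = exp(−0.000027 × 2000) = 0.947432
R(B) = exp(−0.000017 × 2000) = 0.966572
R(C) = exp(−0.00015 × 2000) = 0.740818
R(D) = exp(−0.00016 × 2000) = 0.726149
R(E) = exp(−0.00012 × 2000) = 0.786628
R(F) = exp(−0.000042 × 2000) = 0.919431
R(G) = exp(−0.00010 × 2000) = 0.818731
Parallel (B and C): 1 − (1 − 0.966572)(1 − 0.740818) = 0.991336
Parallel (D and E): 1 − (1 − 0.726149)(1 − 0.786628) = 0.941568
Parallel (F and G): 1 − (1 − 0.919431)(1 − 0.818731) = 0.985395
Series ([0.991336], [0.941568], and [0.985395]): 0.991336 × 0.941568 × 0.985395 = 0.919778
Parallel (A and [0.919778]): 1 − (1 − 0.947432)(1 − 0.919778) = 0.9958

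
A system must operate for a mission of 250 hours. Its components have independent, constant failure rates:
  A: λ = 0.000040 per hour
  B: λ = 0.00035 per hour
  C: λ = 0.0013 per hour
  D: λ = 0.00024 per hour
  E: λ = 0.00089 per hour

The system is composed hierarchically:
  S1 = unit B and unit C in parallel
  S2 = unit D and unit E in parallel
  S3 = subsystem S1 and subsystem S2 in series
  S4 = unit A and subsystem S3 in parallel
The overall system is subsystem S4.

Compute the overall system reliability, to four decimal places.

0.9997

R(A) = exp(−0.000040 × 250) = 0.990050
R(B) = exp(−0.00035 × 250) = 0.916219
R(C) = exp(−0.0013 × 250) = 0.722527
R(D) = exp(−0.00024 × 250) = 0.941765
R(E) = exp(−0.00089 × 250) = 0.800515
Parallel (B and C): 1 − (1 − 0.916219)(1 − 0.722527) = 0.976753
Parallel (D and E): 1 − (1 − 0.941765)(1 − 0.800515) = 0.988383
Series ([0.976753] and [0.988383]): 0.976753 × 0.988383 = 0.965406
Parallel (A and [0.965406]): 1 − (1 − 0.990050)(1 − 0.965406) = 0.9997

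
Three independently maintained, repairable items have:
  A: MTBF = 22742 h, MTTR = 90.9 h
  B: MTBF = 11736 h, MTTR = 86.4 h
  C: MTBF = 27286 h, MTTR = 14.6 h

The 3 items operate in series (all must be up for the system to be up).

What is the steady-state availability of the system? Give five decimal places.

A(A) = MTBF/(MTBF+MTTR) = 22742/(22742+90.9) = 0.996019
A(B) = MTBF/(MTBF+MTTR) = 11736/(11736+86.4) = 0.992692
A(C) = MTBF/(MTBF+MTTR) = 27286/(27286+14.6) = 0.999465
Series availability: 0.996019 × 0.992692 × 0.999465 = 0.98821

0.98821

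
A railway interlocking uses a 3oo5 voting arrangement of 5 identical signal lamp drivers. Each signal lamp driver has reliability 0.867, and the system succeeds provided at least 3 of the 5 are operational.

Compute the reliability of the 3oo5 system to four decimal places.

R = Σ_{i=3}^{5} C(5,i) p^i (1−p)^{5−i} with p = 0.867
C(5,3)·0.867^3·0.133^2 = 0.115282
C(5,4)·0.867^4·0.133^1 = 0.375749
C(5,5)·0.867^5·0.133^0 = 0.489887
Sum = 0.9809

0.9809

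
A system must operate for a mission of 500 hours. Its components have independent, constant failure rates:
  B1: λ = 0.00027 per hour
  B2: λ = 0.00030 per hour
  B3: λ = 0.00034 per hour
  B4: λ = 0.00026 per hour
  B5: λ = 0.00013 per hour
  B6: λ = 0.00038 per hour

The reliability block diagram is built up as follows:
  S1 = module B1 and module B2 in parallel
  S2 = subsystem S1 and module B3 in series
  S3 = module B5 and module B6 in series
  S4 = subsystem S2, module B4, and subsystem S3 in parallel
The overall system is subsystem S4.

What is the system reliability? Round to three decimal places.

R(B1) = exp(−0.00027 × 500) = 0.87372
R(B2) = exp(−0.00030 × 500) = 0.86071
R(B3) = exp(−0.00034 × 500) = 0.84366
R(B4) = exp(−0.00026 × 500) = 0.87810
R(B5) = exp(−0.00013 × 500) = 0.93707
R(B6) = exp(−0.00038 × 500) = 0.82696
Parallel (B1 and B2): 1 − (1 − 0.87372)(1 − 0.86071) = 0.98241
Series ([0.98241] and B3): 0.98241 × 0.84366 = 0.82882
Series (B5 and B6): 0.93707 × 0.82696 = 0.77492
Parallel ([0.82882], B4, and [0.77492]): 1 − (1 − 0.82882)(1 − 0.87810)(1 − 0.77492) = 0.995

0.995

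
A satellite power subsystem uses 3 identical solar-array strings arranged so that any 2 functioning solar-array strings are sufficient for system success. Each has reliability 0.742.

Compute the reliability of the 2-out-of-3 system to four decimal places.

0.8347

R = Σ_{i=2}^{3} C(3,i) p^i (1−p)^{3−i} with p = 0.742
C(3,2)·0.742^2·0.258^1 = 0.426137
C(3,3)·0.742^3·0.258^0 = 0.408518
Sum = 0.8347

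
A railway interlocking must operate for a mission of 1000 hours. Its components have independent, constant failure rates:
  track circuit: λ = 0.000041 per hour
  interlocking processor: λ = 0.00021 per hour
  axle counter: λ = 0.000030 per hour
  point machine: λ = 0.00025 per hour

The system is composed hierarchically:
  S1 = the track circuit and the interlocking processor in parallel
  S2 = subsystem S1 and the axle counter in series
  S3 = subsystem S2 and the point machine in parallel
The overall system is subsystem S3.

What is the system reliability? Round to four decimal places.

0.9918

R(track circuit) = exp(−0.000041 × 1000) = 0.959829
R(interlocking processor) = exp(−0.00021 × 1000) = 0.810584
R(axle counter) = exp(−0.000030 × 1000) = 0.970446
R(point machine) = exp(−0.00025 × 1000) = 0.778801
Parallel (track circuit and interlocking processor): 1 − (1 − 0.959829)(1 − 0.810584) = 0.992391
Series ([0.992391] and axle counter): 0.992391 × 0.970446 = 0.963062
Parallel ([0.963062] and point machine): 1 − (1 − 0.963062)(1 − 0.778801) = 0.9918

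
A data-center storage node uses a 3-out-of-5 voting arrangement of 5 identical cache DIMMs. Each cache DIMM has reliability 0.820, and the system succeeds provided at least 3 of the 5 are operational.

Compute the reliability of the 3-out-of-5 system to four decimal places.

0.9563

R = Σ_{i=3}^{5} C(5,i) p^i (1−p)^{5−i} with p = 0.820
C(5,3)·0.820^3·0.180^2 = 0.178643
C(5,4)·0.820^4·0.180^1 = 0.406910
C(5,5)·0.820^5·0.180^0 = 0.370740
Sum = 0.9563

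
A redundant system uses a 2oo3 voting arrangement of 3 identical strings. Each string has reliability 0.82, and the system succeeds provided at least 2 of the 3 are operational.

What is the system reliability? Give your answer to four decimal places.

0.9145

R = Σ_{i=2}^{3} C(3,i) p^i (1−p)^{3−i} with p = 0.82
C(3,2)·0.82^2·0.18^1 = 0.363096
C(3,3)·0.82^3·0.18^0 = 0.551368
Sum = 0.9145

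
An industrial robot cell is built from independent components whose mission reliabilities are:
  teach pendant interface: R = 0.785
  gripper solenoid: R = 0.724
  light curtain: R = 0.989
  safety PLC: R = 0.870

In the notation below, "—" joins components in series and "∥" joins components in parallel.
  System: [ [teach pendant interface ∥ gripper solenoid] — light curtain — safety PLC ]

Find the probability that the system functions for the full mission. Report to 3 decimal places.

Parallel (teach pendant interface and gripper solenoid): 1 − (1 − 0.78500)(1 − 0.72400) = 0.94066
Series ([0.94066], light curtain, and safety PLC): 0.94066 × 0.98900 × 0.87000 = 0.809

0.809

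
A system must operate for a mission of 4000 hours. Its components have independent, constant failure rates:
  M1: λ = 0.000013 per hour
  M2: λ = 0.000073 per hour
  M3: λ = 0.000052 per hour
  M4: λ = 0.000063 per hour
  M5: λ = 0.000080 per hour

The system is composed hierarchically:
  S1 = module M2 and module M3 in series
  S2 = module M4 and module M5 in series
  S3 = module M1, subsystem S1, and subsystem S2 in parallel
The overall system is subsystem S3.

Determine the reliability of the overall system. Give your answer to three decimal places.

0.991

R(M1) = exp(−0.000013 × 4000) = 0.94933
R(M2) = exp(−0.000073 × 4000) = 0.74677
R(M3) = exp(−0.000052 × 4000) = 0.81221
R(M4) = exp(−0.000063 × 4000) = 0.77724
R(M5) = exp(−0.000080 × 4000) = 0.72615
Series (M2 and M3): 0.74677 × 0.81221 = 0.60653
Series (M4 and M5): 0.77724 × 0.72615 = 0.56439
Parallel (M1, [0.60653], and [0.56439]): 1 − (1 − 0.94933)(1 − 0.60653)(1 − 0.56439) = 0.991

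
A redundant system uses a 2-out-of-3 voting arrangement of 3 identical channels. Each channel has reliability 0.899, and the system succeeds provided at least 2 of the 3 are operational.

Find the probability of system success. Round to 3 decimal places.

R = Σ_{i=2}^{3} C(3,i) p^i (1−p)^{3−i} with p = 0.899
C(3,2)·0.899^2·0.101^1 = 0.24488
C(3,3)·0.899^3·0.101^0 = 0.72657
Sum = 0.971

0.971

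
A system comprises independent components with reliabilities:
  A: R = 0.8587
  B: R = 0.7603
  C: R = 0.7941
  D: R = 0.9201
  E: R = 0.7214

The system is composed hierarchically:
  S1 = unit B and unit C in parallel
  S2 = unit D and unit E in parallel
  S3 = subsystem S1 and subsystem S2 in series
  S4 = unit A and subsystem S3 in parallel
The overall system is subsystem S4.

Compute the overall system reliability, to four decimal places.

0.9900

Parallel (B and C): 1 − (1 − 0.760300)(1 − 0.794100) = 0.950646
Parallel (D and E): 1 − (1 − 0.920100)(1 − 0.721400) = 0.977740
Series ([0.950646] and [0.977740]): 0.950646 × 0.977740 = 0.929485
Parallel (A and [0.929485]): 1 − (1 − 0.858700)(1 − 0.929485) = 0.9900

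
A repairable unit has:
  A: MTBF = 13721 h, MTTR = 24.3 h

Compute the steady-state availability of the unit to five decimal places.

0.99823

A(A) = MTBF/(MTBF+MTTR) = 13721/(13721+24.3) = 0.99823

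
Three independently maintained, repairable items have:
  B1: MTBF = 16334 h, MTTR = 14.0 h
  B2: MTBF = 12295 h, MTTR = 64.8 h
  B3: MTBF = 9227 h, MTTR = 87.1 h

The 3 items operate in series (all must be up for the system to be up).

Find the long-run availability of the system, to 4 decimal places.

0.9846

A(B1) = MTBF/(MTBF+MTTR) = 16334/(16334+14.0) = 0.999144
A(B2) = MTBF/(MTBF+MTTR) = 12295/(12295+64.8) = 0.994757
A(B3) = MTBF/(MTBF+MTTR) = 9227/(9227+87.1) = 0.990649
Series availability: 0.999144 × 0.994757 × 0.990649 = 0.9846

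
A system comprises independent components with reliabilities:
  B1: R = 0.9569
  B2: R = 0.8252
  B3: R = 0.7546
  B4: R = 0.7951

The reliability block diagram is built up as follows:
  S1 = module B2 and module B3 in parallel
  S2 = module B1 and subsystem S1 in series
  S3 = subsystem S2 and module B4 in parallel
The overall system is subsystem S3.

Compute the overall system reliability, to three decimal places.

Parallel (B2 and B3): 1 − (1 − 0.82520)(1 − 0.75460) = 0.95710
Series (B1 and [0.95710]): 0.95690 × 0.95710 = 0.91585
Parallel ([0.91585] and B4): 1 − (1 − 0.91585)(1 − 0.79510) = 0.983

0.983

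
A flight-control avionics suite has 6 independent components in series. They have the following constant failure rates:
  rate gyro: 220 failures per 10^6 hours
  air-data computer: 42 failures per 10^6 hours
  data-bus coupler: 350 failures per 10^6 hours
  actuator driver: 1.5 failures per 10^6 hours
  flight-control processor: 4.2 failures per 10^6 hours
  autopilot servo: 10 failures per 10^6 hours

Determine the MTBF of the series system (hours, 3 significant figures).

Series of exponential components: λ_sys = Σ λ_i
λ_sys = 0.00022 + 0.000042 + 0.00035 + 0.0000015 + 0.0000042 + 0.000010 = 6.2770e-04 /h
MTBF = 1 / λ_sys = 1590 h

1590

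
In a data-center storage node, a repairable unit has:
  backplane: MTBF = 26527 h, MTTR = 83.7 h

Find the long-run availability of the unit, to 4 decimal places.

A(backplane) = MTBF/(MTBF+MTTR) = 26527/(26527+83.7) = 0.9969

0.9969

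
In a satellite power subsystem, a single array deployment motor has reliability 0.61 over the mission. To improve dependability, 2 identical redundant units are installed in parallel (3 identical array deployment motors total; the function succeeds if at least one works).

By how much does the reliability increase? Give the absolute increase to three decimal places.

0.331

R_before = 0.61
R_after = 1 − (1 − 0.61)^3 = 0.941
ΔR = 0.941 − 0.61 = 0.331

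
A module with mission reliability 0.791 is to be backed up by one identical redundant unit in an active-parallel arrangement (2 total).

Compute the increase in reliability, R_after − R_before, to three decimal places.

0.165

R_before = 0.791
R_after = 1 − (1 − 0.791)^2 = 0.956
ΔR = 0.956 − 0.791 = 0.165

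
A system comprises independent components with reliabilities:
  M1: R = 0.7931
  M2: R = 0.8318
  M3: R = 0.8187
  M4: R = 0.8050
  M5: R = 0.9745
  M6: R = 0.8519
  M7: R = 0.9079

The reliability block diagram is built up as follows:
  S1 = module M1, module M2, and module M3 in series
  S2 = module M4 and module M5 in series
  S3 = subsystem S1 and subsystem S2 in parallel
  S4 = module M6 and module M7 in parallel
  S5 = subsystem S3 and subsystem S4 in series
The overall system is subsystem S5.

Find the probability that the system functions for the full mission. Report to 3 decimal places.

Series (M1, M2, and M3): 0.79310 × 0.83180 × 0.81870 = 0.54010
Series (M4 and M5): 0.80500 × 0.97450 = 0.78447
Parallel ([0.54010] and [0.78447]): 1 − (1 − 0.54010)(1 − 0.78447) = 0.90088
Parallel (M6 and M7): 1 − (1 − 0.85190)(1 − 0.90790) = 0.98636
Series ([0.90088] and [0.98636]): 0.90088 × 0.98636 = 0.889

0.889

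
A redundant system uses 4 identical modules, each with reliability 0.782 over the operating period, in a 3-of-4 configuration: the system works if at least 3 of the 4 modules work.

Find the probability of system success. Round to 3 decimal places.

R = Σ_{i=3}^{4} C(4,i) p^i (1−p)^{4−i} with p = 0.782
C(4,3)·0.782^3·0.218^1 = 0.41700
C(4,4)·0.782^4·0.218^0 = 0.37396
Sum = 0.791

0.791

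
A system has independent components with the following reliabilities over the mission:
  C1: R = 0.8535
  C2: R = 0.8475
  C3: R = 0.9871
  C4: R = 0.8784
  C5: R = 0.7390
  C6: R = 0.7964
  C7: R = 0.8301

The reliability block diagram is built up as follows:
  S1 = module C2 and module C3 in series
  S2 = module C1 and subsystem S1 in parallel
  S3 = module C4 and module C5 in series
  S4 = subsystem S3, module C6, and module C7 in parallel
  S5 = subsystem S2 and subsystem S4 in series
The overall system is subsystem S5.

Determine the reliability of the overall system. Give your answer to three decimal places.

Series (C2 and C3): 0.84750 × 0.98710 = 0.83657
Parallel (C1 and [0.83657]): 1 − (1 − 0.85350)(1 − 0.83657) = 0.97606
Series (C4 and C5): 0.87840 × 0.73900 = 0.64914
Parallel ([0.64914], C6, and C7): 1 − (1 − 0.64914)(1 − 0.79640)(1 − 0.83010) = 0.98786
Series ([0.97606] and [0.98786]): 0.97606 × 0.98786 = 0.964

0.964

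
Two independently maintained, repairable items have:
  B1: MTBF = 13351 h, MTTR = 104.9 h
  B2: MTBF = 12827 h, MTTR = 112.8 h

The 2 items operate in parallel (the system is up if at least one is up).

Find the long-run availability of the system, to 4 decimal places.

0.9999

A(B1) = MTBF/(MTBF+MTTR) = 13351/(13351+104.9) = 0.992204
A(B2) = MTBF/(MTBF+MTTR) = 12827/(12827+112.8) = 0.991283
Parallel availability: 1 − (1 − 0.992204)(1 − 0.991283) = 0.9999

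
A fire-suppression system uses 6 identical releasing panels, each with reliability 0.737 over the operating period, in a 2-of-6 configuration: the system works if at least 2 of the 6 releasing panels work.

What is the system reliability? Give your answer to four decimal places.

0.9941

R = Σ_{i=2}^{6} C(6,i) p^i (1−p)^{6−i} with p = 0.737
C(6,2)·0.737^2·0.263^4 = 0.038981
C(6,3)·0.737^3·0.263^3 = 0.145646
C(6,4)·0.737^4·0.263^2 = 0.306107
C(6,5)·0.737^5·0.263^1 = 0.343119
C(6,6)·0.737^6·0.263^0 = 0.160253
Sum = 0.9941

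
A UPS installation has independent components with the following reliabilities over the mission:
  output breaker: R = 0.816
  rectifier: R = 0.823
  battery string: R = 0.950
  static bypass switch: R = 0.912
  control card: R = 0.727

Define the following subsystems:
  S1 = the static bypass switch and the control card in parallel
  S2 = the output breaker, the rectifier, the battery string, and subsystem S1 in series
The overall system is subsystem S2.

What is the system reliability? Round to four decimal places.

Parallel (static bypass switch and control card): 1 − (1 − 0.912000)(1 − 0.727000) = 0.975976
Series (output breaker, rectifier, battery string, and [0.975976]): 0.816000 × 0.823000 × 0.950000 × 0.975976 = 0.6227

0.6227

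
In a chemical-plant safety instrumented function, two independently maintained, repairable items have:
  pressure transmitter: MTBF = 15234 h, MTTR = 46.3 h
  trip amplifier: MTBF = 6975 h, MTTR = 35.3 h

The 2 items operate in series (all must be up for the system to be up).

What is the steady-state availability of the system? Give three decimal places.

A(pressure transmitter) = MTBF/(MTBF+MTTR) = 15234/(15234+46.3) = 0.996970
A(trip amplifier) = MTBF/(MTBF+MTTR) = 6975/(6975+35.3) = 0.994965
Series availability: 0.996970 × 0.994965 = 0.992

0.992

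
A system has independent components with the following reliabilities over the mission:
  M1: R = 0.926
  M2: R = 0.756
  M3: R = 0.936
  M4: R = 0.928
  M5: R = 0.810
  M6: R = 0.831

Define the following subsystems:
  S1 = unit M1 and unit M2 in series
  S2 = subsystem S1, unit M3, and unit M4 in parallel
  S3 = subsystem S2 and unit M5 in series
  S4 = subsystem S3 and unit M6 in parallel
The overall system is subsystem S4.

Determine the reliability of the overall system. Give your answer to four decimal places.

Series (M1 and M2): 0.926000 × 0.756000 = 0.700056
Parallel ([0.700056], M3, and M4): 1 − (1 − 0.700056)(1 − 0.936000)(1 − 0.928000) = 0.998618
Series ([0.998618] and M5): 0.998618 × 0.810000 = 0.808881
Parallel ([0.808881] and M6): 1 − (1 − 0.808881)(1 − 0.831000) = 0.9677

0.9677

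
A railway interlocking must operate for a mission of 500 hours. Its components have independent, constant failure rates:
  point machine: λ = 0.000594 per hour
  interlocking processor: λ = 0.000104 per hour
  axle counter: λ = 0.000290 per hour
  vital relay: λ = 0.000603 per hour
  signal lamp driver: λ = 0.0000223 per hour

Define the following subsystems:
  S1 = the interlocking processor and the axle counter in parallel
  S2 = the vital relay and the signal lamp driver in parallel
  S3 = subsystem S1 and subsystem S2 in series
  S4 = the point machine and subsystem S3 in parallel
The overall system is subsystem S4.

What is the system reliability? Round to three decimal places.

0.998

R(point machine) = exp(−0.000594 × 500) = 0.74304
R(interlocking processor) = exp(−0.000104 × 500) = 0.94933
R(axle counter) = exp(−0.000290 × 500) = 0.86502
R(vital relay) = exp(−0.000603 × 500) = 0.73971
R(signal lamp driver) = exp(−0.0000223 × 500) = 0.98891
Parallel (interlocking processor and axle counter): 1 − (1 − 0.94933)(1 − 0.86502) = 0.99316
Parallel (vital relay and signal lamp driver): 1 − (1 − 0.73971)(1 − 0.98891) = 0.99711
Series ([0.99316] and [0.99711]): 0.99316 × 0.99711 = 0.99029
Parallel (point machine and [0.99029]): 1 − (1 − 0.74304)(1 − 0.99029) = 0.998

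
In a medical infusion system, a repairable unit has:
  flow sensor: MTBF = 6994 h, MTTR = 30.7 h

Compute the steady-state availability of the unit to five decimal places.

0.99563

A(flow sensor) = MTBF/(MTBF+MTTR) = 6994/(6994+30.7) = 0.99563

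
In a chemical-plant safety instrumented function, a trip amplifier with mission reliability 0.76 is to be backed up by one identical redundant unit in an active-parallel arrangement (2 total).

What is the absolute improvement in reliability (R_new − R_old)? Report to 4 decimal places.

R_before = 0.76
R_after = 1 − (1 − 0.76)^2 = 0.9424
ΔR = 0.9424 − 0.76 = 0.1824

0.1824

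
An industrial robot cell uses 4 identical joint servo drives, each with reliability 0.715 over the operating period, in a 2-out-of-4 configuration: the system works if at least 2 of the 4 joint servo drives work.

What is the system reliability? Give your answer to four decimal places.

0.9272

R = Σ_{i=2}^{4} C(4,i) p^i (1−p)^{4−i} with p = 0.715
C(4,2)·0.715^2·0.285^2 = 0.249146
C(4,3)·0.715^3·0.285^1 = 0.416699
C(4,4)·0.715^4·0.285^0 = 0.261351
Sum = 0.9272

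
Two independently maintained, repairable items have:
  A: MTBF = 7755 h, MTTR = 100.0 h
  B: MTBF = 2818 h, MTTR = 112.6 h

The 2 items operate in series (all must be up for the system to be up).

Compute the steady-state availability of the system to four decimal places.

A(A) = MTBF/(MTBF+MTTR) = 7755/(7755+100.0) = 0.987269
A(B) = MTBF/(MTBF+MTTR) = 2818/(2818+112.6) = 0.961578
Series availability: 0.987269 × 0.961578 = 0.9493

0.9493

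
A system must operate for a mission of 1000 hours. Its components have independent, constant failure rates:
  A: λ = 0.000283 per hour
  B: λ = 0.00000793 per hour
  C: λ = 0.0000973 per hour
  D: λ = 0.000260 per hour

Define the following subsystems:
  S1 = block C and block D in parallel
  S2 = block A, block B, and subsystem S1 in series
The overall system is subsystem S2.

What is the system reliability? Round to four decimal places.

0.7317

R(A) = exp(−0.000283 × 1000) = 0.753520
R(B) = exp(−0.00000793 × 1000) = 0.992101
R(C) = exp(−0.0000973 × 1000) = 0.907284
R(D) = exp(−0.000260 × 1000) = 0.771052
Parallel (C and D): 1 − (1 − 0.907284)(1 − 0.771052) = 0.978773
Series (A, B, and [0.978773]): 0.753520 × 0.992101 × 0.978773 = 0.7317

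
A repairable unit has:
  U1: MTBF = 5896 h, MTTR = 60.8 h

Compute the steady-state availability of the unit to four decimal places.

0.9898

A(U1) = MTBF/(MTBF+MTTR) = 5896/(5896+60.8) = 0.9898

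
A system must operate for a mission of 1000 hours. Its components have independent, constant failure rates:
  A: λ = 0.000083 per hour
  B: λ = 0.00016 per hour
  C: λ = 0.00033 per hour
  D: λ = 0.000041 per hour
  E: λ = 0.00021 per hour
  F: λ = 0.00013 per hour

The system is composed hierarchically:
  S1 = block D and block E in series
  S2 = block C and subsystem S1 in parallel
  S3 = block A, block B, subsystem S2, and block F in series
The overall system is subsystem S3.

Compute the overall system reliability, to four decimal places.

R(A) = exp(−0.000083 × 1000) = 0.920351
R(B) = exp(−0.00016 × 1000) = 0.852144
R(C) = exp(−0.00033 × 1000) = 0.718924
R(D) = exp(−0.000041 × 1000) = 0.959829
R(E) = exp(−0.00021 × 1000) = 0.810584
R(F) = exp(−0.00013 × 1000) = 0.878095
Series (D and E): 0.959829 × 0.810584 = 0.778022
Parallel (C and [0.778022]): 1 − (1 − 0.718924)(1 − 0.778022) = 0.937607
Series (A, B, [0.937607], and F): 0.920351 × 0.852144 × 0.937607 × 0.878095 = 0.6457

0.6457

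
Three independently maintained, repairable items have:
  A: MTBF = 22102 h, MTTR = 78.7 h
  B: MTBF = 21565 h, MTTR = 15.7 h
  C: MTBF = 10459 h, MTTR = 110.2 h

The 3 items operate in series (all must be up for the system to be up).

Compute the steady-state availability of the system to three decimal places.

0.985

A(A) = MTBF/(MTBF+MTTR) = 22102/(22102+78.7) = 0.996452
A(B) = MTBF/(MTBF+MTTR) = 21565/(21565+15.7) = 0.999272
A(C) = MTBF/(MTBF+MTTR) = 10459/(10459+110.2) = 0.989573
Series availability: 0.996452 × 0.999272 × 0.989573 = 0.985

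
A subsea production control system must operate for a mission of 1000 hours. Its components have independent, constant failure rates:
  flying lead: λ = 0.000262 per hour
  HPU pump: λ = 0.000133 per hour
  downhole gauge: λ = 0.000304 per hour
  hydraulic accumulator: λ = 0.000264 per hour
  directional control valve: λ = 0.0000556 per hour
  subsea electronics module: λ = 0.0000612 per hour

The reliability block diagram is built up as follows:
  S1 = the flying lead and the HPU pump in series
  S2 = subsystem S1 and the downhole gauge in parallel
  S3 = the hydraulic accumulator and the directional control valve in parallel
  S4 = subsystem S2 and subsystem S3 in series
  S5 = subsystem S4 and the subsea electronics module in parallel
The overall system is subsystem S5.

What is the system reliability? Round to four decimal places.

R(flying lead) = exp(−0.000262 × 1000) = 0.769511
R(HPU pump) = exp(−0.000133 × 1000) = 0.875465
R(downhole gauge) = exp(−0.000304 × 1000) = 0.737861
R(hydraulic accumulator) = exp(−0.000264 × 1000) = 0.767974
R(directional control valve) = exp(−0.0000556 × 1000) = 0.945917
R(subsea electronics module) = exp(−0.0000612 × 1000) = 0.940635
Series (flying lead and HPU pump): 0.769511 × 0.875465 = 0.673680
Parallel ([0.673680] and downhole gauge): 1 − (1 − 0.673680)(1 − 0.737861) = 0.914459
Parallel (hydraulic accumulator and directional control valve): 1 − (1 − 0.767974)(1 − 0.945917) = 0.987451
Series ([0.914459] and [0.987451]): 0.914459 × 0.987451 = 0.902983
Parallel ([0.902983] and subsea electronics module): 1 − (1 − 0.902983)(1 − 0.940635) = 0.9942

0.9942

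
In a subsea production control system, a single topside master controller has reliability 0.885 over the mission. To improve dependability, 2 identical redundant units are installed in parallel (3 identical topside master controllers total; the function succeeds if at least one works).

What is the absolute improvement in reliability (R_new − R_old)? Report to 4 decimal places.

0.1135

R_before = 0.885
R_after = 1 − (1 − 0.885)^3 = 0.9985
ΔR = 0.9985 − 0.885 = 0.1135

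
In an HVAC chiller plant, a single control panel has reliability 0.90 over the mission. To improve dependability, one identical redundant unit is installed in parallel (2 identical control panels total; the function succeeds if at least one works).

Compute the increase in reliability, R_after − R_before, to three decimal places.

R_before = 0.90
R_after = 1 − (1 − 0.90)^2 = 0.990
ΔR = 0.990 − 0.90 = 0.090

0.090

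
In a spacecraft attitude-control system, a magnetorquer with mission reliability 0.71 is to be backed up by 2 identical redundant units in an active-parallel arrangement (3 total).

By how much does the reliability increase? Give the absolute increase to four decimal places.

0.2656

R_before = 0.71
R_after = 1 − (1 − 0.71)^3 = 0.9756
ΔR = 0.9756 − 0.71 = 0.2656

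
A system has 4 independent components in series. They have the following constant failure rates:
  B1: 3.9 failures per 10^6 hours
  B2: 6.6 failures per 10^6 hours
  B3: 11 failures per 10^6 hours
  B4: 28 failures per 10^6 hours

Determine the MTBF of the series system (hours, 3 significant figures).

Series of exponential components: λ_sys = Σ λ_i
λ_sys = 0.0000039 + 0.0000066 + 0.000011 + 0.000028 = 4.9500e-05 /h
MTBF = 1 / λ_sys = 20200 h

20200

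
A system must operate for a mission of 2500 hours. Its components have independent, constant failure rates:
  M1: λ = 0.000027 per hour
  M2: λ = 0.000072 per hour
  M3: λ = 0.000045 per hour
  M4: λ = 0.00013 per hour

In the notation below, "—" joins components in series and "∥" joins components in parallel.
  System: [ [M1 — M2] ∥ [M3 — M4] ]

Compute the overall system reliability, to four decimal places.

R(M1) = exp(−0.000027 × 2500) = 0.934728
R(M2) = exp(−0.000072 × 2500) = 0.835270
R(M3) = exp(−0.000045 × 2500) = 0.893597
R(M4) = exp(−0.00013 × 2500) = 0.722527
Series (M1 and M2): 0.934728 × 0.835270 = 0.780750
Series (M3 and M4): 0.893597 × 0.722527 = 0.645648
Parallel ([0.780750] and [0.645648]): 1 − (1 − 0.780750)(1 − 0.645648) = 0.9223

0.9223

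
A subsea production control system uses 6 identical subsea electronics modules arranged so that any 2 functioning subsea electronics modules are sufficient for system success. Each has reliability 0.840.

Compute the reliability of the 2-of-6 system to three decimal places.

0.999

R = Σ_{i=2}^{6} C(6,i) p^i (1−p)^{6−i} with p = 0.840
C(6,2)·0.840^2·0.160^4 = 0.00694
C(6,3)·0.840^3·0.160^3 = 0.04855
C(6,4)·0.840^4·0.160^2 = 0.19118
C(6,5)·0.840^5·0.160^1 = 0.40148
C(6,6)·0.840^6·0.160^0 = 0.35130
Sum = 0.999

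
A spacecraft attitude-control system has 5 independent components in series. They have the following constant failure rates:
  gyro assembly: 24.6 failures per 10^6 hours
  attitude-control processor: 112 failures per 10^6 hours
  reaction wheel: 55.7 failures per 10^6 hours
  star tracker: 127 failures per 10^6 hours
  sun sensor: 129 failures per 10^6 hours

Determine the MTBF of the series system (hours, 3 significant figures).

Series of exponential components: λ_sys = Σ λ_i
λ_sys = 0.0000246 + 0.000112 + 0.0000557 + 0.000127 + 0.000129 = 4.4830e-04 /h
MTBF = 1 / λ_sys = 2230 h

2230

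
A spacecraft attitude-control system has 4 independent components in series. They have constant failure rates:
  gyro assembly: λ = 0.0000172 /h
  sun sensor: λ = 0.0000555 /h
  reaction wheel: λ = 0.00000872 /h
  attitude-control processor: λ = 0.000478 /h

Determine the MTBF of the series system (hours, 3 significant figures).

1790

Series of exponential components: λ_sys = Σ λ_i
λ_sys = 0.0000172 + 0.0000555 + 0.00000872 + 0.000478 = 5.5942e-04 /h
MTBF = 1 / λ_sys = 1790 h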